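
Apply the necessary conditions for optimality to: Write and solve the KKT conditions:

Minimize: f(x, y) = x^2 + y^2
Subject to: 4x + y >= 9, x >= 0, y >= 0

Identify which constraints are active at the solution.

KKT conditions for min x^2 + y^2 s.t. 4x + 1y >= 9, x >= 0, y >= 0:
Stationarity: 2x = mu*4 + mu_x, 2y = mu*1 + mu_y, with mu, mu_x, mu_y >= 0
Complementary slackness: mu*(4x + y - 9) = 0, mu_x*x = 0, mu_y*y = 0
(0, 0) is infeasible (4*0 + 1*0 < 9), so if mu = 0 stationarity would force x = mu_x/2 >= 0, y = mu_y/2 >= 0 with mu_x*x = mu_y*y = 0, i.e. x = y = 0: contradiction. Hence mu > 0 and 4x + y = 9 is active.
Try x > 0, y > 0 (so mu_x = mu_y = 0): x = 4*mu/2, y = 1*mu/2
Substitute: 4*(4*mu/2) + 1*(1*mu/2) = 9
  mu*17/2 = 9 => mu = 18/17
x* = 36/17 > 0, y* = 9/17 > 0, consistent with mu_x = mu_y = 0.
f is convex and the constraints are linear, so this KKT point is the global minimum.
f* = 81/17
Active constraints: 4x + y >= 9 (holds with equality, mu = 18/17 > 0); x >= 0 and y >= 0 are inactive (mu_x = mu_y = 0).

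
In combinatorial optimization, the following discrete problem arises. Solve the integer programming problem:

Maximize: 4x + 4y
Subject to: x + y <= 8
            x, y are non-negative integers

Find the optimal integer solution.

Objective: 4x + 4y, constraint: x + y <= 8
Coefficient of x is 4 >= coefficient of y is 4, so allocate the entire budget to x.
Optimal: x = 8, y = 0, value = 32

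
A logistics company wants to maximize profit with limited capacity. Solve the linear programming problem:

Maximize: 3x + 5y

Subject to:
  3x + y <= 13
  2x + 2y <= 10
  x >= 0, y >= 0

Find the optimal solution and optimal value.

Feasible vertices: (0, 0), (0, 5), (4, 1), (13/3, 0)
Objective 3x + 5y at each:
  (0, 0): 0
  (0, 5): 25
  (4, 1): 17
  (13/3, 0): 13
Maximum is 25 at (0, 5).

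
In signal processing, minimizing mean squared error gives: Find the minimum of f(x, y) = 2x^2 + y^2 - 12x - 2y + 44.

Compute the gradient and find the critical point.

f(x,y) = 2x^2 + y^2 - 12x - 2y + 44
df/dx = 4x + (-12) = 0  =>  x = 3
df/dy = 2y + (-2) = 0  =>  y = 1
f(3, 1) = 2*(3)^2 + 1*(1)^2 + -12*(3) + -2*(1) + 44 = 25
Hessian is diagonal with entries 4, 2 > 0, so this is a minimum.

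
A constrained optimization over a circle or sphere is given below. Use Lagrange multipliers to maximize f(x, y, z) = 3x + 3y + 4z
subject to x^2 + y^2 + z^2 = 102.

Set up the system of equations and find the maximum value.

Lagrange conditions: 3 = 2*lambda*x, 3 = 2*lambda*y, 4 = 2*lambda*z
So x:3 = y:3 = z:4, i.e. x = 3t, y = 3t, z = 4t
Constraint: t^2*(3^2 + 3^2 + 4^2) = 102
  t^2 * 34 = 102  =>  t = sqrt(3)
Maximum = 3*3t + 3*3t + 4*4t = 34*sqrt(3) = sqrt(3468)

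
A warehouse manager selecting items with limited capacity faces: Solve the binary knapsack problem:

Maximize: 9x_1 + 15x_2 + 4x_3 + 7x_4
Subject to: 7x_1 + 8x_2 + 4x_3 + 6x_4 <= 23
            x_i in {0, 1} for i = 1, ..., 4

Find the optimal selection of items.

Items: item 1 (v=9, w=7), item 2 (v=15, w=8), item 3 (v=4, w=4), item 4 (v=7, w=6)
Capacity: 23
Checking all 16 subsets (w = total weight, v = total value):
  {}: w = 0, v = 0
  {1}: w = 7, v = 9
  {2}: w = 8, v = 15
  {3}: w = 4, v = 4
  {4}: w = 6, v = 7
  {1, 2}: w = 15, v = 24
  {1, 3}: w = 11, v = 13
  {1, 4}: w = 13, v = 16
  {2, 3}: w = 12, v = 19
  {2, 4}: w = 14, v = 22
  {3, 4}: w = 10, v = 11
  {1, 2, 3}: w = 19, v = 28
  {1, 2, 4}: w = 21, v = 31
  {1, 3, 4}: w = 17, v = 20
  {2, 3, 4}: w = 18, v = 26
  {1, 2, 3, 4}: w = 25 > 23, infeasible
Best feasible subset: items [1, 2, 4]
Total weight: 21 <= 23, total value: 31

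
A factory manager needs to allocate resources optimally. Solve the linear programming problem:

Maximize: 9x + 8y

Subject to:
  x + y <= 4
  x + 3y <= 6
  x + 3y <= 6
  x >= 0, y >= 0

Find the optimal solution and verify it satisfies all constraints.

Feasible vertices: (0, 0), (0, 2), (3, 1), (4, 0)
Objective 9x + 8y at each vertex:
  (0, 0): 0
  (0, 2): 16
  (3, 1): 35
  (4, 0): 36
Maximum is 36 at (4, 0).
Verify constraints at (x, y) = (4, 0):
  1*4 + 1*0 = 4 <= 4 (active)
  1*4 + 3*0 = 4 <= 6
  1*4 + 3*0 = 4 <= 6
  x = 4 >= 0, y = 0 >= 0. All constraints satisfied.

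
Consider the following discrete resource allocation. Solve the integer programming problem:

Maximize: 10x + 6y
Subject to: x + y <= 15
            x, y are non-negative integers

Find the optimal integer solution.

Objective: 10x + 6y, constraint: x + y <= 15
Coefficient of x is 10 >= coefficient of y is 6, so allocate the entire budget to x.
Optimal: x = 15, y = 0, value = 150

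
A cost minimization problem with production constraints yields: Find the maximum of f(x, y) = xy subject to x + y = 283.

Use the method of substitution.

Substitute y = 283 - x into f(x,y) = xy:
g(x) = x(283 - x) = 283x - x^2
g'(x) = 283 - 2x = 0  =>  x = 283/2
y = 283 - 283/2 = 283/2
Maximum value = (283/2) * (283/2) = 80089/4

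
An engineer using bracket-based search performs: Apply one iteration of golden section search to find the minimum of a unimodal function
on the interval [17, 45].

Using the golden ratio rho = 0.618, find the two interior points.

Golden section search on [17, 45].
Golden ratio rho = 0.618 (approx).
Interior points:
  x_1 = 17 + (1-0.618)*28 = 27.6960
  x_2 = 17 + 0.618*28 = 34.3040
Compare f(x_1) and f(x_2) to determine which subinterval to keep.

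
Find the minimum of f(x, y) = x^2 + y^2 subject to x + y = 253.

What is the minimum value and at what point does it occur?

Substitute y = 253 - x into f(x,y) = x^2 + y^2:
g(x) = x^2 + (253 - x)^2 = 2x^2 - 506x + 64009
g'(x) = 4x - 506 = 0  =>  x = 253/2
y = 253 - 253/2 = 253/2
Minimum value = (253/2)^2 + (253/2)^2 = 64009/2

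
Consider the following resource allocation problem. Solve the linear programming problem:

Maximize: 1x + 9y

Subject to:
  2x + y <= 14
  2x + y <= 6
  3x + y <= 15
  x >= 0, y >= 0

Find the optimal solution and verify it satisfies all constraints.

Feasible vertices: (0, 0), (0, 6), (3, 0)
Objective 1x + 9y at each vertex:
  (0, 0): 0
  (0, 6): 54
  (3, 0): 3
Maximum is 54 at (0, 6).
Verify constraints at (x, y) = (0, 6):
  2*0 + 1*6 = 6 <= 14
  2*0 + 1*6 = 6 <= 6 (active)
  3*0 + 1*6 = 6 <= 15
  x = 0 >= 0, y = 6 >= 0. All constraints satisfied.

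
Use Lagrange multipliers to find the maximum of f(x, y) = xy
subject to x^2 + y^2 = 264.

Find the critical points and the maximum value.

Lagrange conditions: y = 2*lambda*x and x = 2*lambda*y
If x = 0 then y = 0, violating the constraint, so x, y != 0.
Dividing: y/x = x/y => x^2 = y^2 => y = x or y = -x
Constraint: 2x^2 = 264 => x^2 = 132 => x = +/-sqrt(132)
Critical points: (sqrt(132), sqrt(132)), (-sqrt(132), -sqrt(132)), (sqrt(132), -sqrt(132)), (-sqrt(132), sqrt(132))
  y = x:  xy = x^2 = 132  at (sqrt(132), sqrt(132)) and (-sqrt(132), -sqrt(132))
  y = -x: xy = -x^2 = -132 at (sqrt(132), -sqrt(132)) and (-sqrt(132), sqrt(132))
Maximum xy = 132 at (sqrt(132), sqrt(132)) and (-sqrt(132), -sqrt(132))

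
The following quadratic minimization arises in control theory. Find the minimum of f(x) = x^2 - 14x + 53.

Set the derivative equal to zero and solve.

f(x) = x^2 - 14x + 53
f'(x) = 2x + (-14) = 0
x = 14/2 = 7
f(7) = 4
Since f''(x) = 2 > 0, this is a minimum.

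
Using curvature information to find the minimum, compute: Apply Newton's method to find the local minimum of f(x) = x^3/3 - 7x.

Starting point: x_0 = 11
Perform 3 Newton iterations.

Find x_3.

f(x) = x^3/3 - 7x
f'(x) = x^2 - 7, f''(x) = 2x
Newton update: x_{n+1} = x_n - (x_n^2 - 7)/(2*x_n)
Step 1: x_0 = 11, f'=114, f''=22, x_1 = 64/11
Step 2: x_1 = 64/11, f'=3249/121, f''=128/11, x_2 = 4943/1408
Step 3: x_2 = 4943/1408, f'=10556001/1982464, f''=4943/704, x_3 = 38310497/13919488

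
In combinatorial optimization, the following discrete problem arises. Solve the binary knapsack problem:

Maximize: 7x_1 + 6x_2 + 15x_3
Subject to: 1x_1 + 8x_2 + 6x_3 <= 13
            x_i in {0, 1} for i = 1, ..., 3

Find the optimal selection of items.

Items: item 1 (v=7, w=1), item 2 (v=6, w=8), item 3 (v=15, w=6)
Capacity: 13
Checking all 8 subsets (w = total weight, v = total value):
  {}: w = 0, v = 0
  {1}: w = 1, v = 7
  {2}: w = 8, v = 6
  {3}: w = 6, v = 15
  {1, 2}: w = 9, v = 13
  {1, 3}: w = 7, v = 22
  {2, 3}: w = 14 > 13, infeasible
  {1, 2, 3}: w = 15 > 13, infeasible
Best feasible subset: items [1, 3]
Total weight: 7 <= 13, total value: 22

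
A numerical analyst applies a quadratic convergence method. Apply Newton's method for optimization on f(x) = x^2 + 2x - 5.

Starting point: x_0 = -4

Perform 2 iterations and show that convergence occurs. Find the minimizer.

f(x) = x^2 + 2x - 5, f'(x) = 2x + (2), f''(x) = 2
Step 1: f'(-4) = -6, x_1 = -4 - -6/2 = -1
Step 2: f'(-1) = 0, x_2 = -1 (converged)
Newton's method converges in 1 step for quadratics.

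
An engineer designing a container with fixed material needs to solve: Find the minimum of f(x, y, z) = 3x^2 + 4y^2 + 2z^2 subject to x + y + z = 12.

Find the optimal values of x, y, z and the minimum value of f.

Using Lagrange multipliers on f = 3x^2 + 4y^2 + 2z^2 with constraint x + y + z = 12:
Conditions: 2*3*x = lambda, 2*4*y = lambda, 2*2*z = lambda
So x = lambda/6, y = lambda/8, z = lambda/4
Substituting into constraint: lambda * (13/24) = 12
lambda = 288/13
x = 48/13, y = 36/13, z = 72/13
Minimum value = 1728/13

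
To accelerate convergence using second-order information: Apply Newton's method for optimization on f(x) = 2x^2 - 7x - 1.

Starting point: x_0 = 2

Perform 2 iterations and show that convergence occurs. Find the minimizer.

f(x) = 2x^2 - 7x - 1, f'(x) = 4x + (-7), f''(x) = 4
Step 1: f'(2) = 1, x_1 = 2 - 1/4 = 7/4
Step 2: f'(7/4) = 0, x_2 = 7/4 (converged)
Newton's method converges in 1 step for quadratics.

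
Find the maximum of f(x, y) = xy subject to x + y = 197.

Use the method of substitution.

Substitute y = 197 - x into f(x,y) = xy:
g(x) = x(197 - x) = 197x - x^2
g'(x) = 197 - 2x = 0  =>  x = 197/2
y = 197 - 197/2 = 197/2
Maximum value = (197/2) * (197/2) = 38809/4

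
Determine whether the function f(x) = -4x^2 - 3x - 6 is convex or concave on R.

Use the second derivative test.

f(x) = -4x^2 - 3x - 6
f'(x) = -8x - 3
f''(x) = -8
Since f''(x) = -8 < 0 for all x, f is concave on R.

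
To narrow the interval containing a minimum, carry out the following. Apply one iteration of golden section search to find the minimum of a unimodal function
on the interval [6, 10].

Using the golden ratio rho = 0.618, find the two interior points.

Golden section search on [6, 10].
Golden ratio rho = 0.618 (approx).
Interior points:
  x_1 = 6 + (1-0.618)*4 = 7.5280
  x_2 = 6 + 0.618*4 = 8.4720
Compare f(x_1) and f(x_2) to determine which subinterval to keep.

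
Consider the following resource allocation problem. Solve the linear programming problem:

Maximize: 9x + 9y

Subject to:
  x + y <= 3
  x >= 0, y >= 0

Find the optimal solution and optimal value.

The feasible region has vertices at [(0, 0), (3, 0), (0, 3)].
Checking objective 9x + 9y at each vertex:
  (0, 0): 9*0 + 9*0 = 0
  (3, 0): 9*3 + 9*0 = 27
  (0, 3): 9*0 + 9*3 = 27
Maximum is 27 at (3, 0).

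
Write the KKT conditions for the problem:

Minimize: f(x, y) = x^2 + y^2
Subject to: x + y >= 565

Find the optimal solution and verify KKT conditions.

KKT conditions for min x^2 + y^2 s.t. x + y >= 565:
Stationarity: 2x = mu, 2y = mu
So x = y = mu/2.
Complementary slackness: mu*(x + y - 565) = 0
Primal feasibility: x + y >= 565; dual feasibility: mu >= 0
If mu = 0 then x = y = 0, but 0 + 0 < 565 is infeasible, so the constraint is active.
Constraint active: x + y = 2*(mu/2) = 565 => mu = 565
x = y = 565/2, f = 319225/2
Verify: stationarity 2*(565/2) = 565 = mu; primal 565/2 + 565/2 = 565 >= 565; dual mu = 565 >= 0; complementary slackness 565*(565 - 565) = 0. All KKT conditions hold.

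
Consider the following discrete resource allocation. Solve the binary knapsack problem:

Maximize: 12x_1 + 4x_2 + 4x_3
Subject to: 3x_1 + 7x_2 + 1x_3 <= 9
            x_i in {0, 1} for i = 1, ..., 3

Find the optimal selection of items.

Items: item 1 (v=12, w=3), item 2 (v=4, w=7), item 3 (v=4, w=1)
Capacity: 9
Checking all 8 subsets (w = total weight, v = total value):
  {}: w = 0, v = 0
  {1}: w = 3, v = 12
  {2}: w = 7, v = 4
  {3}: w = 1, v = 4
  {1, 2}: w = 10 > 9, infeasible
  {1, 3}: w = 4, v = 16
  {2, 3}: w = 8, v = 8
  {1, 2, 3}: w = 11 > 9, infeasible
Best feasible subset: items [1, 3]
Total weight: 4 <= 9, total value: 16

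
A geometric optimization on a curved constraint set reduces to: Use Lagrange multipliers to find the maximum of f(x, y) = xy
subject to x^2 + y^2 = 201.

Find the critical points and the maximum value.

Lagrange conditions: y = 2*lambda*x and x = 2*lambda*y
If x = 0 then y = 0, violating the constraint, so x, y != 0.
Dividing: y/x = x/y => x^2 = y^2 => y = x or y = -x
Constraint: 2x^2 = 201 => x^2 = 201/2 => x = +/-sqrt(201/2)
Critical points: (sqrt(201/2), sqrt(201/2)), (-sqrt(201/2), -sqrt(201/2)), (sqrt(201/2), -sqrt(201/2)), (-sqrt(201/2), sqrt(201/2))
  y = x:  xy = x^2 = 201/2  at (sqrt(201/2), sqrt(201/2)) and (-sqrt(201/2), -sqrt(201/2))
  y = -x: xy = -x^2 = -201/2 at (sqrt(201/2), -sqrt(201/2)) and (-sqrt(201/2), sqrt(201/2))
Maximum xy = 201/2 at (sqrt(201/2), sqrt(201/2)) and (-sqrt(201/2), -sqrt(201/2))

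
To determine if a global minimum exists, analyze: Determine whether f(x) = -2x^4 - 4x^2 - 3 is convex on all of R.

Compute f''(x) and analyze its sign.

f(x) = -2x^4 - 4x^2 - 3
f'(x) = -8x^3 + -8x
f''(x) = -24x^2 + -8
f''(x) = -24x^2 + -8 <= -8 < 0 for all x
Therefore, f is concave on R.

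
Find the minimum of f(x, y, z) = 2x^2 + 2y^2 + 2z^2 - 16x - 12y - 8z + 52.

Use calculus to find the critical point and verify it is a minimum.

f(x,y,z) = 2x^2 + 2y^2 + 2z^2 - 16x - 12y - 8z + 52
df/dx = 4x + (-16) = 0 => x = 4
df/dy = 4y + (-12) = 0 => y = 3
df/dz = 4z + (-8) = 0 => z = 2
f(4,3,2) = 2*(4)^2 + 2*(3)^2 + 2*(2)^2 + -16*(4) + -12*(3) + -8*(2) + 52 = -6
Hessian is diagonal with entries 4, 4, 4 > 0, confirmed minimum.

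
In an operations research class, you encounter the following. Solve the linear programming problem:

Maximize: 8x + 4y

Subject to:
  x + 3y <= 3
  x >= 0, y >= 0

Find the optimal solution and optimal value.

The feasible region has vertices at [(0, 0), (3, 0), (0, 1)].
Checking objective 8x + 4y at each vertex:
  (0, 0): 8*0 + 4*0 = 0
  (3, 0): 8*3 + 4*0 = 24
  (0, 1): 8*0 + 4*1 = 4
Maximum is 24 at (3, 0).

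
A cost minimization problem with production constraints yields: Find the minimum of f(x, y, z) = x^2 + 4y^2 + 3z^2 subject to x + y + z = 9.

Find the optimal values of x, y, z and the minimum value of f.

Using Lagrange multipliers on f = x^2 + 4y^2 + 3z^2 with constraint x + y + z = 9:
Conditions: 2*1*x = lambda, 2*4*y = lambda, 2*3*z = lambda
So x = lambda/2, y = lambda/8, z = lambda/6
Substituting into constraint: lambda * (19/24) = 9
lambda = 216/19
x = 108/19, y = 27/19, z = 36/19
Minimum value = 972/19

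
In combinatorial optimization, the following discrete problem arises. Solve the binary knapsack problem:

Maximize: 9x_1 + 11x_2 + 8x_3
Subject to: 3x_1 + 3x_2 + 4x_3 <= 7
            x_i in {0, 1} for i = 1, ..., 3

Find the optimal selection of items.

Items: item 1 (v=9, w=3), item 2 (v=11, w=3), item 3 (v=8, w=4)
Capacity: 7
Checking all 8 subsets (w = total weight, v = total value):
  {}: w = 0, v = 0
  {1}: w = 3, v = 9
  {2}: w = 3, v = 11
  {3}: w = 4, v = 8
  {1, 2}: w = 6, v = 20
  {1, 3}: w = 7, v = 17
  {2, 3}: w = 7, v = 19
  {1, 2, 3}: w = 10 > 7, infeasible
Best feasible subset: items [1, 2]
Total weight: 6 <= 7, total value: 20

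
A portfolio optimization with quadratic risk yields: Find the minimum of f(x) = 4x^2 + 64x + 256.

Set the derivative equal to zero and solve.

f(x) = 4x^2 + 64x + 256
f'(x) = 8x + (64) = 0
x = -64/8 = -8
f(-8) = 0
Since f''(x) = 8 > 0, this is a minimum.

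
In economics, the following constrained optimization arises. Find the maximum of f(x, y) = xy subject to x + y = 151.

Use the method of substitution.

Substitute y = 151 - x into f(x,y) = xy:
g(x) = x(151 - x) = 151x - x^2
g'(x) = 151 - 2x = 0  =>  x = 151/2
y = 151 - 151/2 = 151/2
Maximum value = (151/2) * (151/2) = 22801/4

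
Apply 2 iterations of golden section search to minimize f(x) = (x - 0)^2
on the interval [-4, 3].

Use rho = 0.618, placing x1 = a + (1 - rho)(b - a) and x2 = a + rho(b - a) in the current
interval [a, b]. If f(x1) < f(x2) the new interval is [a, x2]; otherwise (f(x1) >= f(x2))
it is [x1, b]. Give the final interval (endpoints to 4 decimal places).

Golden section search for min of f(x) = (x - 0)^2 on [-4, 3].
Each step: x1 = a + (1 - rho)(b - a), x2 = a + rho(b - a); if f(x1) < f(x2) keep [a, x2], otherwise keep [x1, b].
Step 1: [-4.0000, 3.0000], x1=-1.3260 (f=1.7583), x2=0.3260 (f=0.1063); f(x1) > f(x2) => keep [-1.3260, 3.0000]
Step 2: [-1.3260, 3.0000], x1=0.3265 (f=0.1066), x2=1.3475 (f=1.8157); f(x1) < f(x2) => keep [-1.3260, 1.3475]
Final interval: [-1.3260, 1.3475]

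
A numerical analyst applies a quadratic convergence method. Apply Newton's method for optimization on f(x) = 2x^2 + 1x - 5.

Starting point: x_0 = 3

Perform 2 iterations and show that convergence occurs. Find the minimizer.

f(x) = 2x^2 + 1x - 5, f'(x) = 4x + (1), f''(x) = 4
Step 1: f'(3) = 13, x_1 = 3 - 13/4 = -1/4
Step 2: f'(-1/4) = 0, x_2 = -1/4 (converged)
Newton's method converges in 1 step for quadratics.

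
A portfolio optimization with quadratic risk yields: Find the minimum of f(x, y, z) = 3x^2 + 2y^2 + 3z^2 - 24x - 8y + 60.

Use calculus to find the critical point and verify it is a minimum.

f(x,y,z) = 3x^2 + 2y^2 + 3z^2 - 24x - 8y + 60
df/dx = 6x + (-24) = 0 => x = 4
df/dy = 4y + (-8) = 0 => y = 2
df/dz = 6z + (0) = 0 => z = 0
f(4,2,0) = 3*(4)^2 + 2*(2)^2 + 3*(0)^2 + -24*(4) + -8*(2) + 60 = 4
Hessian is diagonal with entries 6, 4, 6 > 0, confirmed minimum.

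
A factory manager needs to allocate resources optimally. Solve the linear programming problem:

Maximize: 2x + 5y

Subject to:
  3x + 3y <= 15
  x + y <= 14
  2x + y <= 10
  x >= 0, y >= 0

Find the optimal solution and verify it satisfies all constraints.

Feasible vertices: (0, 0), (0, 5), (5, 0)
Objective 2x + 5y at each vertex:
  (0, 0): 0
  (0, 5): 25
  (5, 0): 10
Maximum is 25 at (0, 5).
Verify constraints at (x, y) = (0, 5):
  3*0 + 3*5 = 15 <= 15 (active)
  1*0 + 1*5 = 5 <= 14
  2*0 + 1*5 = 5 <= 10
  x = 0 >= 0, y = 5 >= 0. All constraints satisfied.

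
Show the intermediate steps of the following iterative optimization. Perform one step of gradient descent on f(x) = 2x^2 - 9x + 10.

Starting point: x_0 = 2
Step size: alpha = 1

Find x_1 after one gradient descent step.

f(x) = 2x^2 - 9x + 10
f'(x) = 4x - 9
f'(2) = 4*2 + (-9) = -1
x_1 = x_0 - alpha * f'(x_0) = 2 - 1 * -1 = 3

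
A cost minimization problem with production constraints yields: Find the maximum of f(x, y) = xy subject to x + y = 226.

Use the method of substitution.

Substitute y = 226 - x into f(x,y) = xy:
g(x) = x(226 - x) = 226x - x^2
g'(x) = 226 - 2x = 0  =>  x = 113
y = 226 - 113 = 113
Maximum value = 113 * 113 = 12769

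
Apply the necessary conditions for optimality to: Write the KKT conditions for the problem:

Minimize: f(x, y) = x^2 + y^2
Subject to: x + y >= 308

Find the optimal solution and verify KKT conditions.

KKT conditions for min x^2 + y^2 s.t. x + y >= 308:
Stationarity: 2x = mu, 2y = mu
So x = y = mu/2.
Complementary slackness: mu*(x + y - 308) = 0
Primal feasibility: x + y >= 308; dual feasibility: mu >= 0
If mu = 0 then x = y = 0, but 0 + 0 < 308 is infeasible, so the constraint is active.
Constraint active: x + y = 2*(mu/2) = 308 => mu = 308
x = y = 154, f = 47432
Verify: stationarity 2*154 = 308 = mu; primal 154 + 154 = 308 >= 308; dual mu = 308 >= 0; complementary slackness 308*(308 - 308) = 0. All KKT conditions hold.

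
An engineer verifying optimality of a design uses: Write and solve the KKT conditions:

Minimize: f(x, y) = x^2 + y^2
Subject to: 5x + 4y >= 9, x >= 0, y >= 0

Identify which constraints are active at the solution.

KKT conditions for min x^2 + y^2 s.t. 5x + 4y >= 9, x >= 0, y >= 0:
Stationarity: 2x = mu*5 + mu_x, 2y = mu*4 + mu_y, with mu, mu_x, mu_y >= 0
Complementary slackness: mu*(5x + 4y - 9) = 0, mu_x*x = 0, mu_y*y = 0
(0, 0) is infeasible (5*0 + 4*0 < 9), so if mu = 0 stationarity would force x = mu_x/2 >= 0, y = mu_y/2 >= 0 with mu_x*x = mu_y*y = 0, i.e. x = y = 0: contradiction. Hence mu > 0 and 5x + 4y = 9 is active.
Try x > 0, y > 0 (so mu_x = mu_y = 0): x = 5*mu/2, y = 4*mu/2
Substitute: 5*(5*mu/2) + 4*(4*mu/2) = 9
  mu*41/2 = 9 => mu = 18/41
x* = 45/41 > 0, y* = 36/41 > 0, consistent with mu_x = mu_y = 0.
f is convex and the constraints are linear, so this KKT point is the global minimum.
f* = 81/41
Active constraints: 5x + 4y >= 9 (holds with equality, mu = 18/41 > 0); x >= 0 and y >= 0 are inactive (mu_x = mu_y = 0).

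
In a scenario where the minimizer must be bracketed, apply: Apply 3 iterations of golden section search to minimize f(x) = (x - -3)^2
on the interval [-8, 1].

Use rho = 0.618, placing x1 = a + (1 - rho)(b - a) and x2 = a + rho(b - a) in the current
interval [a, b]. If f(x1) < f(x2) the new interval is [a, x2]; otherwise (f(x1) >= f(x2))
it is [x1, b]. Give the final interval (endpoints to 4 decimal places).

Golden section search for min of f(x) = (x - -3)^2 on [-8, 1].
Each step: x1 = a + (1 - rho)(b - a), x2 = a + rho(b - a); if f(x1) < f(x2) keep [a, x2], otherwise keep [x1, b].
Step 1: [-8.0000, 1.0000], x1=-4.5620 (f=2.4398), x2=-2.4380 (f=0.3158); f(x1) > f(x2) => keep [-4.5620, 1.0000]
Step 2: [-4.5620, 1.0000], x1=-2.4373 (f=0.3166), x2=-1.1247 (f=3.5168); f(x1) < f(x2) => keep [-4.5620, -1.1247]
Step 3: [-4.5620, -1.1247], x1=-3.2489 (f=0.0620), x2=-2.4377 (f=0.3161); f(x1) < f(x2) => keep [-4.5620, -2.4377]
Final interval: [-4.5620, -2.4377]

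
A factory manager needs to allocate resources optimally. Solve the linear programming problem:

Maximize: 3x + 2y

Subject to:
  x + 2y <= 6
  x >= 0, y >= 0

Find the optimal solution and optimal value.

The feasible region has vertices at [(0, 0), (6, 0), (0, 3)].
Checking objective 3x + 2y at each vertex:
  (0, 0): 3*0 + 2*0 = 0
  (6, 0): 3*6 + 2*0 = 18
  (0, 3): 3*0 + 2*3 = 6
Maximum is 18 at (6, 0).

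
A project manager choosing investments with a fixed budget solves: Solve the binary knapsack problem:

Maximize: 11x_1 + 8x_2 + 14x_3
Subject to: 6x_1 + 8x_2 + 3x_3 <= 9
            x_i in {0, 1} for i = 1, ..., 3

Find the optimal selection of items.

Items: item 1 (v=11, w=6), item 2 (v=8, w=8), item 3 (v=14, w=3)
Capacity: 9
Checking all 8 subsets (w = total weight, v = total value):
  {}: w = 0, v = 0
  {1}: w = 6, v = 11
  {2}: w = 8, v = 8
  {3}: w = 3, v = 14
  {1, 2}: w = 14 > 9, infeasible
  {1, 3}: w = 9, v = 25
  {2, 3}: w = 11 > 9, infeasible
  {1, 2, 3}: w = 17 > 9, infeasible
Best feasible subset: items [1, 3]
Total weight: 9 <= 9, total value: 25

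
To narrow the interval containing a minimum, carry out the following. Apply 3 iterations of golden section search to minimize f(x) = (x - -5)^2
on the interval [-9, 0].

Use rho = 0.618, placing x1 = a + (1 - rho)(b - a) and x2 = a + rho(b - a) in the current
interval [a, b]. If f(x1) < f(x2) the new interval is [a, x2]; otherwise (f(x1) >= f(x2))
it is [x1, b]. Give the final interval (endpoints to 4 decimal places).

Golden section search for min of f(x) = (x - -5)^2 on [-9, 0].
Each step: x1 = a + (1 - rho)(b - a), x2 = a + rho(b - a); if f(x1) < f(x2) keep [a, x2], otherwise keep [x1, b].
Step 1: [-9.0000, 0.0000], x1=-5.5620 (f=0.3158), x2=-3.4380 (f=2.4398); f(x1) < f(x2) => keep [-9.0000, -3.4380]
Step 2: [-9.0000, -3.4380], x1=-6.8753 (f=3.5168), x2=-5.5627 (f=0.3166); f(x1) > f(x2) => keep [-6.8753, -3.4380]
Step 3: [-6.8753, -3.4380], x1=-5.5623 (f=0.3161), x2=-4.7511 (f=0.0620); f(x1) > f(x2) => keep [-5.5623, -3.4380]
Final interval: [-5.5623, -3.4380]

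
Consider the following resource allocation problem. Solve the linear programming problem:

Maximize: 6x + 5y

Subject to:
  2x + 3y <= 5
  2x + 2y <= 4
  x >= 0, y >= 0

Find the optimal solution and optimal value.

Feasible vertices: (0, 0), (0, 5/3), (1, 1), (2, 0)
Objective 6x + 5y at each:
  (0, 0): 0
  (0, 5/3): 25/3
  (1, 1): 11
  (2, 0): 12
Maximum is 12 at (2, 0).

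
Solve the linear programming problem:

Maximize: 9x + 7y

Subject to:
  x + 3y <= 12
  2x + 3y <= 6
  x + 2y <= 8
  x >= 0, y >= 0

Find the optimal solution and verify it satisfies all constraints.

Feasible vertices: (0, 0), (0, 2), (3, 0)
Objective 9x + 7y at each vertex:
  (0, 0): 0
  (0, 2): 14
  (3, 0): 27
Maximum is 27 at (3, 0).
Verify constraints at (x, y) = (3, 0):
  1*3 + 3*0 = 3 <= 12
  2*3 + 3*0 = 6 <= 6 (active)
  1*3 + 2*0 = 3 <= 8
  x = 3 >= 0, y = 0 >= 0. All constraints satisfied.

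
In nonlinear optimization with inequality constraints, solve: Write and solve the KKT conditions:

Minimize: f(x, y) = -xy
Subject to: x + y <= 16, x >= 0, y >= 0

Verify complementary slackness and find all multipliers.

Problem: min -xy s.t. x + y <= 16 (multiplier lambda), x >= 0 (mu_x), y >= 0 (mu_y)
KKT stationarity: -y + lambda - mu_x = 0, -x + lambda - mu_y = 0, with lambda, mu_x, mu_y >= 0
Complementary slackness: lambda*(x + y - 16) = 0, mu_x*x = 0, mu_y*y = 0
If lambda = 0: y = -mu_x <= 0 and x = -mu_y <= 0 force x = y = 0 with f = 0; but x = y = 8 is feasible with f = -64 < 0, so this is not the minimum. Hence lambda > 0 and x + y = 16.
Try x > 0, y > 0 (so mu_x = mu_y = 0): y = lambda, x = lambda => x = y = lambda
x + y = 16 => 2*lambda = 16 => lambda = 8
x* = y* = 8 > 0, consistent with mu_x = mu_y = 0.
(Any feasible point with x = 0 or y = 0 has f = 0 > -64, so the minimum is not on those boundaries.)
min(-xy) = -64 (i.e. max xy = 64)
Multipliers: lambda = 8, mu_x = 0, mu_y = 0
Complementary slackness: lambda*(x + y - 16) = 8*(8 + 8 - 16) = 0, mu_x*x = 0*8 = 0, mu_y*y = 0*8 = 0. Satisfied.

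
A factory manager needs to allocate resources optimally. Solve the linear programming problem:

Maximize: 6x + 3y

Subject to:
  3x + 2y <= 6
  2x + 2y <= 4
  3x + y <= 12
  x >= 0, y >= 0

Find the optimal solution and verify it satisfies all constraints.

Feasible vertices: (0, 0), (0, 2), (2, 0)
Objective 6x + 3y at each vertex:
  (0, 0): 0
  (0, 2): 6
  (2, 0): 12
Maximum is 12 at (2, 0).
Verify constraints at (x, y) = (2, 0):
  3*2 + 2*0 = 6 <= 6 (active)
  2*2 + 2*0 = 4 <= 4 (active)
  3*2 + 1*0 = 6 <= 12
  x = 2 >= 0, y = 0 >= 0. All constraints satisfied.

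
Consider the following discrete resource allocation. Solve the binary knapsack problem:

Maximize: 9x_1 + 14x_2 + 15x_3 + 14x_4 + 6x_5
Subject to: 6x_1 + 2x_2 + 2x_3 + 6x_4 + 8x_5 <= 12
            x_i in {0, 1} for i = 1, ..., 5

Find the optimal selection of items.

Items: item 1 (v=9, w=6), item 2 (v=14, w=2), item 3 (v=15, w=2), item 4 (v=14, w=6), item 5 (v=6, w=8)
Capacity: 12
Checking all 32 subsets (w = total weight, v = total value):
  {}: w = 0, v = 0
  {1}: w = 6, v = 9
  {2}: w = 2, v = 14
  {3}: w = 2, v = 15
  {4}: w = 6, v = 14
  {5}: w = 8, v = 6
  {1, 2}: w = 8, v = 23
  {1, 3}: w = 8, v = 24
  {1, 4}: w = 12, v = 23
  {1, 5}: w = 14 > 12, infeasible
  {2, 3}: w = 4, v = 29
  {2, 4}: w = 8, v = 28
  {2, 5}: w = 10, v = 20
  {3, 4}: w = 8, v = 29
  {3, 5}: w = 10, v = 21
  {4, 5}: w = 14 > 12, infeasible
  {1, 2, 3}: w = 10, v = 38
  {1, 2, 4}: w = 14 > 12, infeasible
  {1, 2, 5}: w = 16 > 12, infeasible
  {1, 3, 4}: w = 14 > 12, infeasible
  {1, 3, 5}: w = 16 > 12, infeasible
  {1, 4, 5}: w = 20 > 12, infeasible
  {2, 3, 4}: w = 10, v = 43
  {2, 3, 5}: w = 12, v = 35
  {2, 4, 5}: w = 16 > 12, infeasible
  {3, 4, 5}: w = 16 > 12, infeasible
  {1, 2, 3, 4}: w = 16 > 12, infeasible
  {1, 2, 3, 5}: w = 18 > 12, infeasible
  {1, 2, 4, 5}: w = 22 > 12, infeasible
  {1, 3, 4, 5}: w = 22 > 12, infeasible
  {2, 3, 4, 5}: w = 18 > 12, infeasible
  {1, 2, 3, 4, 5}: w = 24 > 12, infeasible
Best feasible subset: items [2, 3, 4]
Total weight: 10 <= 12, total value: 43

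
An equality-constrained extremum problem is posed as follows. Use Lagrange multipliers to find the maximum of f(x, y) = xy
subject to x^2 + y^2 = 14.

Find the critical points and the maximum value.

Lagrange conditions: y = 2*lambda*x and x = 2*lambda*y
If x = 0 then y = 0, violating the constraint, so x, y != 0.
Dividing: y/x = x/y => x^2 = y^2 => y = x or y = -x
Constraint: 2x^2 = 14 => x^2 = 7 => x = +/-sqrt(7)
Critical points: (sqrt(7), sqrt(7)), (-sqrt(7), -sqrt(7)), (sqrt(7), -sqrt(7)), (-sqrt(7), sqrt(7))
  y = x:  xy = x^2 = 7  at (sqrt(7), sqrt(7)) and (-sqrt(7), -sqrt(7))
  y = -x: xy = -x^2 = -7 at (sqrt(7), -sqrt(7)) and (-sqrt(7), sqrt(7))
Maximum xy = 7 at (sqrt(7), sqrt(7)) and (-sqrt(7), -sqrt(7))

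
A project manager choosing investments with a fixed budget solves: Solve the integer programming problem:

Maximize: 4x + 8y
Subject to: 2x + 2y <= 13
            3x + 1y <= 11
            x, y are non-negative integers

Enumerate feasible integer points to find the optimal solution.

Constraint 1: 2x + 2y <= 13
Constraint 2: 3x + 1y <= 11
Feasible x range (need y >= 0): 0 <= x <= min(13/2, 11/3) => x in {0, ..., 3}.
Enumerate feasible integer points row by row (the coefficient of y is 8 > 0, so for each x the largest feasible y gives the best value):
  x = 0: y <= min((13 - 2*0)/2, (11 - 3*0)/1) => y in {0, ..., 6}; best 4*0 + 8*6 = 48
  x = 1: y <= min((13 - 2*1)/2, (11 - 3*1)/1) => y in {0, ..., 5}; best 4*1 + 8*5 = 44
  x = 2: y <= min((13 - 2*2)/2, (11 - 3*2)/1) => y in {0, ..., 4}; best 4*2 + 8*4 = 40
  x = 3: y <= min((13 - 2*3)/2, (11 - 3*3)/1) => y in {0, ..., 2}; best 4*3 + 8*2 = 28
The maximum 4x + 8y = 48 is achieved at x = 0, y = 6.
Check: 2*0 + 2*6 = 12 <= 13 and 3*0 + 1*6 = 6 <= 11.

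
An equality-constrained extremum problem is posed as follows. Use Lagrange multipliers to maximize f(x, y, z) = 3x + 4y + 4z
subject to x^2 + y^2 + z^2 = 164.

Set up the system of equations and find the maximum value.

Lagrange conditions: 3 = 2*lambda*x, 4 = 2*lambda*y, 4 = 2*lambda*z
So x:3 = y:4 = z:4, i.e. x = 3t, y = 4t, z = 4t
Constraint: t^2*(3^2 + 4^2 + 4^2) = 164
  t^2 * 41 = 164  =>  t = sqrt(4)
Maximum = 3*3t + 4*4t + 4*4t = 41*sqrt(4) = 82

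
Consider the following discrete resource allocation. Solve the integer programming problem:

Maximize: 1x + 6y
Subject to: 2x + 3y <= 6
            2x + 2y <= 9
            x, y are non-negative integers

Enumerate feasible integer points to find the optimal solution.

Constraint 1: 2x + 3y <= 6
Constraint 2: 2x + 2y <= 9
Feasible x range (need y >= 0): 0 <= x <= min(6/2, 9/2) => x in {0, ..., 3}.
Enumerate feasible integer points row by row (the coefficient of y is 6 > 0, so for each x the largest feasible y gives the best value):
  x = 0: y <= min((6 - 2*0)/3, (9 - 2*0)/2) => y in {0, ..., 2}; best 1*0 + 6*2 = 12
  x = 1: y <= min((6 - 2*1)/3, (9 - 2*1)/2) => y in {0, ..., 1}; best 1*1 + 6*1 = 7
  x = 2: y <= min((6 - 2*2)/3, (9 - 2*2)/2) => y in {0}; best 1*2 + 6*0 = 2
  x = 3: y <= min((6 - 2*3)/3, (9 - 2*3)/2) => y in {0}; best 1*3 + 6*0 = 3
The maximum 1x + 6y = 12 is achieved at x = 0, y = 2.
Check: 2*0 + 3*2 = 6 <= 6 and 2*0 + 2*2 = 4 <= 9.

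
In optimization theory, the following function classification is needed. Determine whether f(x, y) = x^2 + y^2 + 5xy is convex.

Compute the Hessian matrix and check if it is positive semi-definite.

f(x,y) = x^2 + y^2 + 5xy
Hessian H = [[2, 5], [5, 2]]
trace(H) = 4, det(H) = -21
Eigenvalues: (4 +/- sqrt(100)) / 2 = 7, -3
Since not both eigenvalues positive, f is neither convex nor concave.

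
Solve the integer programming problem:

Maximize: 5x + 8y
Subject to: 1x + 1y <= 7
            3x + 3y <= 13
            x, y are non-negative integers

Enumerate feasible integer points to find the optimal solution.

Constraint 1: 1x + 1y <= 7
Constraint 2: 3x + 3y <= 13
Feasible x range (need y >= 0): 0 <= x <= min(7/1, 13/3) => x in {0, ..., 4}.
Enumerate feasible integer points row by row (the coefficient of y is 8 > 0, so for each x the largest feasible y gives the best value):
  x = 0: y <= min((7 - 1*0)/1, (13 - 3*0)/3) => y in {0, ..., 4}; best 5*0 + 8*4 = 32
  x = 1: y <= min((7 - 1*1)/1, (13 - 3*1)/3) => y in {0, ..., 3}; best 5*1 + 8*3 = 29
  x = 2: y <= min((7 - 1*2)/1, (13 - 3*2)/3) => y in {0, ..., 2}; best 5*2 + 8*2 = 26
  x = 3: y <= min((7 - 1*3)/1, (13 - 3*3)/3) => y in {0, ..., 1}; best 5*3 + 8*1 = 23
  x = 4: y <= min((7 - 1*4)/1, (13 - 3*4)/3) => y in {0}; best 5*4 + 8*0 = 20
The maximum 5x + 8y = 32 is achieved at x = 0, y = 4.
Check: 1*0 + 1*4 = 4 <= 7 and 3*0 + 3*4 = 12 <= 13.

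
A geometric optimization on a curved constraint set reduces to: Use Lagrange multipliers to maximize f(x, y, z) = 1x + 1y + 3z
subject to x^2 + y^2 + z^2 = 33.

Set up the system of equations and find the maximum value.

Lagrange conditions: 1 = 2*lambda*x, 1 = 2*lambda*y, 3 = 2*lambda*z
So x:1 = y:1 = z:3, i.e. x = 1t, y = 1t, z = 3t
Constraint: t^2*(1^2 + 1^2 + 3^2) = 33
  t^2 * 11 = 33  =>  t = sqrt(3)
Maximum = 1*1t + 1*1t + 3*3t = 11*sqrt(3) = sqrt(363)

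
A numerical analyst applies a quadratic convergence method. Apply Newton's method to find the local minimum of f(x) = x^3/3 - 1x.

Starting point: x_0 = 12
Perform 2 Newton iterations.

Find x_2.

f(x) = x^3/3 - 1x
f'(x) = x^2 - 1, f''(x) = 2x
Newton update: x_{n+1} = x_n - (x_n^2 - 1)/(2*x_n)
Step 1: x_0 = 12, f'=143, f''=24, x_1 = 145/24
Step 2: x_1 = 145/24, f'=20449/576, f''=145/12, x_2 = 21601/6960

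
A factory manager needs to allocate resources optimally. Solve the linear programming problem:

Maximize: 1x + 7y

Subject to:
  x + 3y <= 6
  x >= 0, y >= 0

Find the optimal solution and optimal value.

The feasible region has vertices at [(0, 0), (6, 0), (0, 2)].
Checking objective 1x + 7y at each vertex:
  (0, 0): 1*0 + 7*0 = 0
  (6, 0): 1*6 + 7*0 = 6
  (0, 2): 1*0 + 7*2 = 14
Maximum is 14 at (0, 2).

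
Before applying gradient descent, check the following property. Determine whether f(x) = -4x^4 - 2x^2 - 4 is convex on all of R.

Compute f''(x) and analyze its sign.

f(x) = -4x^4 - 2x^2 - 4
f'(x) = -16x^3 + -4x
f''(x) = -48x^2 + -4
f''(x) = -48x^2 + -4 <= -4 < 0 for all x
Therefore, f is concave on R.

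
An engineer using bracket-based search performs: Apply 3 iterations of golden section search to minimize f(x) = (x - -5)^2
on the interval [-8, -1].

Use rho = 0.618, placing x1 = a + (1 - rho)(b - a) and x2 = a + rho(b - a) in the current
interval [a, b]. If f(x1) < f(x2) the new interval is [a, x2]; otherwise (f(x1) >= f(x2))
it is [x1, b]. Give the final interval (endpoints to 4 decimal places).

Golden section search for min of f(x) = (x - -5)^2 on [-8, -1].
Each step: x1 = a + (1 - rho)(b - a), x2 = a + rho(b - a); if f(x1) < f(x2) keep [a, x2], otherwise keep [x1, b].
Step 1: [-8.0000, -1.0000], x1=-5.3260 (f=0.1063), x2=-3.6740 (f=1.7583); f(x1) < f(x2) => keep [-8.0000, -3.6740]
Step 2: [-8.0000, -3.6740], x1=-6.3475 (f=1.8157), x2=-5.3265 (f=0.1066); f(x1) > f(x2) => keep [-6.3475, -3.6740]
Step 3: [-6.3475, -3.6740], x1=-5.3262 (f=0.1064), x2=-4.6953 (f=0.0929); f(x1) > f(x2) => keep [-5.3262, -3.6740]
Final interval: [-5.3262, -3.6740]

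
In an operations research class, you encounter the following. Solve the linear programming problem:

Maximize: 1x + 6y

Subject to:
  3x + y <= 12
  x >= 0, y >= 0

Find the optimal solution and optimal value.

The feasible region has vertices at [(0, 0), (4, 0), (0, 12)].
Checking objective 1x + 6y at each vertex:
  (0, 0): 1*0 + 6*0 = 0
  (4, 0): 1*4 + 6*0 = 4
  (0, 12): 1*0 + 6*12 = 72
Maximum is 72 at (0, 12).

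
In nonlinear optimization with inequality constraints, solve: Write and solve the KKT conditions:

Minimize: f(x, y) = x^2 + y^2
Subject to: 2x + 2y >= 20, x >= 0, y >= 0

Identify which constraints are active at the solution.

KKT conditions for min x^2 + y^2 s.t. 2x + 2y >= 20, x >= 0, y >= 0:
Stationarity: 2x = mu*2 + mu_x, 2y = mu*2 + mu_y, with mu, mu_x, mu_y >= 0
Complementary slackness: mu*(2x + 2y - 20) = 0, mu_x*x = 0, mu_y*y = 0
(0, 0) is infeasible (2*0 + 2*0 < 20), so if mu = 0 stationarity would force x = mu_x/2 >= 0, y = mu_y/2 >= 0 with mu_x*x = mu_y*y = 0, i.e. x = y = 0: contradiction. Hence mu > 0 and 2x + 2y = 20 is active.
Try x > 0, y > 0 (so mu_x = mu_y = 0): x = 2*mu/2, y = 2*mu/2
Substitute: 2*(2*mu/2) + 2*(2*mu/2) = 20
  mu*8/2 = 20 => mu = 5
x* = 5 > 0, y* = 5 > 0, consistent with mu_x = mu_y = 0.
f is convex and the constraints are linear, so this KKT point is the global minimum.
f* = 50
Active constraints: 2x + 2y >= 20 (holds with equality, mu = 5 > 0); x >= 0 and y >= 0 are inactive (mu_x = mu_y = 0).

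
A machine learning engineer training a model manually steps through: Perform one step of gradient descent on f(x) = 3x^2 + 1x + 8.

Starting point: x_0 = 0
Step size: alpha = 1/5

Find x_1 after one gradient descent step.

f(x) = 3x^2 + 1x + 8
f'(x) = 6x + 1
f'(0) = 6*0 + (1) = 1
x_1 = x_0 - alpha * f'(x_0) = 0 - 1/5 * 1 = -1/5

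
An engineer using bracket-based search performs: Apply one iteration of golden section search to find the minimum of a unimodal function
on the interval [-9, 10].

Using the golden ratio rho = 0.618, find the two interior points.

Golden section search on [-9, 10].
Golden ratio rho = 0.618 (approx).
Interior points:
  x_1 = -9 + (1-0.618)*19 = -1.7420
  x_2 = -9 + 0.618*19 = 2.7420
Compare f(x_1) and f(x_2) to determine which subinterval to keep.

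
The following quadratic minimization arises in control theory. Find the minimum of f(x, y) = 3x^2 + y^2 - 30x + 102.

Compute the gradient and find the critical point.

f(x,y) = 3x^2 + y^2 - 30x + 102
df/dx = 6x + (-30) = 0  =>  x = 5
df/dy = 2y + (0) = 0  =>  y = 0
f(5, 0) = 3*(5)^2 + 1*(0)^2 + -30*(5) + 102 = 27
Hessian is diagonal with entries 6, 2 > 0, so this is a minimum.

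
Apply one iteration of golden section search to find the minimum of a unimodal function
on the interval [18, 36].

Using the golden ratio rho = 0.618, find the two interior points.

Golden section search on [18, 36].
Golden ratio rho = 0.618 (approx).
Interior points:
  x_1 = 18 + (1-0.618)*18 = 24.8760
  x_2 = 18 + 0.618*18 = 29.1240
Compare f(x_1) and f(x_2) to determine which subinterval to keep.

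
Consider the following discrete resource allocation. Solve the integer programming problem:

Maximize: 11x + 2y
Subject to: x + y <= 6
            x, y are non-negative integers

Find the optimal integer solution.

Objective: 11x + 2y, constraint: x + y <= 6
Coefficient of x is 11 >= coefficient of y is 2, so allocate the entire budget to x.
Optimal: x = 6, y = 0, value = 66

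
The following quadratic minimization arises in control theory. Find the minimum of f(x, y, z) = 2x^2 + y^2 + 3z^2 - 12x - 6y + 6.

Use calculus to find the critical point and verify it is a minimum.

f(x,y,z) = 2x^2 + y^2 + 3z^2 - 12x - 6y + 6
df/dx = 4x + (-12) = 0 => x = 3
df/dy = 2y + (-6) = 0 => y = 3
df/dz = 6z + (0) = 0 => z = 0
f(3,3,0) = 2*(3)^2 + 1*(3)^2 + 3*(0)^2 + -12*(3) + -6*(3) + 6 = -21
Hessian is diagonal with entries 4, 2, 6 > 0, confirmed minimum.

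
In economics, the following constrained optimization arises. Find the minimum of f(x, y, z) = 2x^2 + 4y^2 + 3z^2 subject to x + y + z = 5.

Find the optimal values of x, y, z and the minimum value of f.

Using Lagrange multipliers on f = 2x^2 + 4y^2 + 3z^2 with constraint x + y + z = 5:
Conditions: 2*2*x = lambda, 2*4*y = lambda, 2*3*z = lambda
So x = lambda/4, y = lambda/8, z = lambda/6
Substituting into constraint: lambda * (13/24) = 5
lambda = 120/13
x = 30/13, y = 15/13, z = 20/13
Minimum value = 300/13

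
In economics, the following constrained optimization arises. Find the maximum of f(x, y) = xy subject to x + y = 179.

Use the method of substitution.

Substitute y = 179 - x into f(x,y) = xy:
g(x) = x(179 - x) = 179x - x^2
g'(x) = 179 - 2x = 0  =>  x = 179/2
y = 179 - 179/2 = 179/2
Maximum value = (179/2) * (179/2) = 32041/4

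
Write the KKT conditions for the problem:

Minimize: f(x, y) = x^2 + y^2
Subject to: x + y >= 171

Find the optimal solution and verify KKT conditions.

KKT conditions for min x^2 + y^2 s.t. x + y >= 171:
Stationarity: 2x = mu, 2y = mu
So x = y = mu/2.
Complementary slackness: mu*(x + y - 171) = 0
Primal feasibility: x + y >= 171; dual feasibility: mu >= 0
If mu = 0 then x = y = 0, but 0 + 0 < 171 is infeasible, so the constraint is active.
Constraint active: x + y = 2*(mu/2) = 171 => mu = 171
x = y = 171/2, f = 29241/2
Verify: stationarity 2*(171/2) = 171 = mu; primal 171/2 + 171/2 = 171 >= 171; dual mu = 171 >= 0; complementary slackness 171*(171 - 171) = 0. All KKT conditions hold.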